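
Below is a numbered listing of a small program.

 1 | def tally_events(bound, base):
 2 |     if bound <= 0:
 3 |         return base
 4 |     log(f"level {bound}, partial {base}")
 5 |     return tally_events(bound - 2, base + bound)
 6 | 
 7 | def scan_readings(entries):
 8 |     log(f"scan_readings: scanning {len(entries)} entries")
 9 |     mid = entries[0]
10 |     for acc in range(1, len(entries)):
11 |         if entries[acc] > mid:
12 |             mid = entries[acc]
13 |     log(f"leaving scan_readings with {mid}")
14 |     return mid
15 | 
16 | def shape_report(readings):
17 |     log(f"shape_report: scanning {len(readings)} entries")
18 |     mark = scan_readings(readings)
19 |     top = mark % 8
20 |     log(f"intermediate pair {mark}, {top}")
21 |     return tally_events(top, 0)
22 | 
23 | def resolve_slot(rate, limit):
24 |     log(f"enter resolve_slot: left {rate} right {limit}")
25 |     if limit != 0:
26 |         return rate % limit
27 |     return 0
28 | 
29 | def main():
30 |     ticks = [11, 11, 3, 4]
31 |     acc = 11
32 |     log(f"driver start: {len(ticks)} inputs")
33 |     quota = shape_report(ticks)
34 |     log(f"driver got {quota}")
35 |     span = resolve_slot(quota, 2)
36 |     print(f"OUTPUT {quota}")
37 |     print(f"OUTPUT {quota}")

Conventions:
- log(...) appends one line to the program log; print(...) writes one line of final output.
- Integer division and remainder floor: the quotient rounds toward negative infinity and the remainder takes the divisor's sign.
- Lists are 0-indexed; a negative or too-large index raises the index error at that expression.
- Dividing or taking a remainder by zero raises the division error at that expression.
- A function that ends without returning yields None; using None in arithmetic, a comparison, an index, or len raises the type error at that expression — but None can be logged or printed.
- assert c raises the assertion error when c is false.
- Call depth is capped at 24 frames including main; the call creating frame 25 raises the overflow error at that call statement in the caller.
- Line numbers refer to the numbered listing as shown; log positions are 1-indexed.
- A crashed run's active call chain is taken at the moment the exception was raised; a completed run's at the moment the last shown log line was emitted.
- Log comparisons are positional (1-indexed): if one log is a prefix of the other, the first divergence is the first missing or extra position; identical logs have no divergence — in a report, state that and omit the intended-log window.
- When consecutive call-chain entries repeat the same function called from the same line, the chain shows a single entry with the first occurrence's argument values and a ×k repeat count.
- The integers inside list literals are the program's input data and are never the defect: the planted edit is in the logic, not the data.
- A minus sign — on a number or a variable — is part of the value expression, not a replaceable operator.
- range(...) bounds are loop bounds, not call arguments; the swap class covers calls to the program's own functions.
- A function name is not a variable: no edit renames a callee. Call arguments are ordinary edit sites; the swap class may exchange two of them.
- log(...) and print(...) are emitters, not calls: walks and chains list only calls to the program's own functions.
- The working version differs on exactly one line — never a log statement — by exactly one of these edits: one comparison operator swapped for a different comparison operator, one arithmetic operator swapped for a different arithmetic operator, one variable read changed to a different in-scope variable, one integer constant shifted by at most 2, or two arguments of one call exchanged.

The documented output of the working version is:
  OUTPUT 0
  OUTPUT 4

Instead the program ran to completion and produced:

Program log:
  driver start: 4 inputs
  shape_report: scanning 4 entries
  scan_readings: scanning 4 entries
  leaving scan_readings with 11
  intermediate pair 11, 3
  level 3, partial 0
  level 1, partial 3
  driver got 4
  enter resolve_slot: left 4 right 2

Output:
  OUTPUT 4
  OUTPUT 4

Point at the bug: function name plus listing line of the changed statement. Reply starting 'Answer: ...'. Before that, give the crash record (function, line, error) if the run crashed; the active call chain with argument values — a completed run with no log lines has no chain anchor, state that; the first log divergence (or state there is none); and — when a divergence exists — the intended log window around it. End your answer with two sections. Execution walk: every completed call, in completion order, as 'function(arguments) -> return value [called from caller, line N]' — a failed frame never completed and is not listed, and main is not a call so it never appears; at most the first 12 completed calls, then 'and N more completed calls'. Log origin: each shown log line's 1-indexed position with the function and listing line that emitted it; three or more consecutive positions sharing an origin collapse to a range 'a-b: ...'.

Answer: the defect is in main at line 36.
The tell: The two runs log identically and part ways only at the printed values.
Call chain: main -> resolve_slot(4, 2) (called at line 35).
First divergence: none (the log streams are identical).
Execution walk:
  scan_readings([11, 11, 3, 4]) -> 11  [called from shape_report, line 18]
  tally_events(-1, 4) -> 4  [called from tally_events, line 5]
  tally_events(1, 3) -> 4  [called from tally_events, line 5]
  tally_events(3, 0) -> 4  [called from shape_report, line 21]
  shape_report([11, 11, 3, 4]) -> 4  [called from main, line 33]
  resolve_slot(4, 2) -> 0  [called from main, line 35]
Log origins:
  1: emitted by main (line 32)
  2: emitted by shape_report (line 17)
  3: emitted by scan_readings (line 8)
  4: emitted by scan_readings (line 13)
  5: emitted by shape_report (line 20)
  6: emitted by tally_events (line 4)
  7: emitted by tally_events (line 4)
  8: emitted by main (line 34)
  9: emitted by resolve_slot (line 24)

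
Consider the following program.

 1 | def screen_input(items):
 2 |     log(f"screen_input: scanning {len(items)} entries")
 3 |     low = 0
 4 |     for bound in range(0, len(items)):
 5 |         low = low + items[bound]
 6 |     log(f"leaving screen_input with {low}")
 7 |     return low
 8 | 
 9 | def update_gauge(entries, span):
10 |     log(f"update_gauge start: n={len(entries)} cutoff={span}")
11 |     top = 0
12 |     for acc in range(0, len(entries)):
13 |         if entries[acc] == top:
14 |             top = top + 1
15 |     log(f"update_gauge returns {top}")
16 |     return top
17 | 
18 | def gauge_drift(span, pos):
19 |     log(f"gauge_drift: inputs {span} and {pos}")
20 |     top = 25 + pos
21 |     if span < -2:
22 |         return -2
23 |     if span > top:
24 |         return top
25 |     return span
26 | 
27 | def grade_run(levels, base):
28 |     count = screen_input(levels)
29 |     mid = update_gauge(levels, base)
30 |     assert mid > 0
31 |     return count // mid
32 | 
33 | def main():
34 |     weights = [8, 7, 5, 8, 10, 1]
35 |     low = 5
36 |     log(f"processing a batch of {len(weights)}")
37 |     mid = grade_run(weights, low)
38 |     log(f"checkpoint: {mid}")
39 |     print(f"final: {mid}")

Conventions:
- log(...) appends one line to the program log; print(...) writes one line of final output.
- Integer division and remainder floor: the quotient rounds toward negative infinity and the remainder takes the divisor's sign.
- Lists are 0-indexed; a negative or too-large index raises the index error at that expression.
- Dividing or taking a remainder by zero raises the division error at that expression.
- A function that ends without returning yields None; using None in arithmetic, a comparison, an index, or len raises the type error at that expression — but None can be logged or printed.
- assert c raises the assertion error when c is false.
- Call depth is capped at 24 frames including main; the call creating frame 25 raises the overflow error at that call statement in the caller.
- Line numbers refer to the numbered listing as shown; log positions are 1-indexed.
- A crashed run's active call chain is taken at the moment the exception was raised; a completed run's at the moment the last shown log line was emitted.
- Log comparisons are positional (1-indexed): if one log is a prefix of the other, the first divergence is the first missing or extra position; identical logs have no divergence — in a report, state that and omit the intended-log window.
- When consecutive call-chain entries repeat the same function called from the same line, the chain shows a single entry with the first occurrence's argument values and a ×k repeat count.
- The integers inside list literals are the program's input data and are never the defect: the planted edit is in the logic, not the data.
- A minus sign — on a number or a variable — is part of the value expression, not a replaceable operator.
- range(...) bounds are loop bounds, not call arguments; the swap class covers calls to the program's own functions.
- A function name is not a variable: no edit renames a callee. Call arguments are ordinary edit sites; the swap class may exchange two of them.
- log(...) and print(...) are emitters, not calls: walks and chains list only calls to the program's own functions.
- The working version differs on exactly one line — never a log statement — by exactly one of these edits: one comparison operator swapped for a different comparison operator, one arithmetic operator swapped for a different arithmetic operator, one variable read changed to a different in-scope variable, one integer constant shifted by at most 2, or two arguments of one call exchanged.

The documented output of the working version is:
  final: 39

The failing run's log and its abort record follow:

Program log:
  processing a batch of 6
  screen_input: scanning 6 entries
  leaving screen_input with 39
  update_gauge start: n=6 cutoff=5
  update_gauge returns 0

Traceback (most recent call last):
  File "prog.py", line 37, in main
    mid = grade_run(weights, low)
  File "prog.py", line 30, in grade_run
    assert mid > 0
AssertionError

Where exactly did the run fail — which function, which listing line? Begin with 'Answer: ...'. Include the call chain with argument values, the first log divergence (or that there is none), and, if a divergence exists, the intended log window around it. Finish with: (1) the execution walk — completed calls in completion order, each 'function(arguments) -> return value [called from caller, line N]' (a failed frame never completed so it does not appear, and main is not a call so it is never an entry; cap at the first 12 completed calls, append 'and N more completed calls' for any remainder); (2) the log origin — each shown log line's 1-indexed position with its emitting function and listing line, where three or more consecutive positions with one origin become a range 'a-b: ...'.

Answer: the error was raised in grade_run, line 30.
Key fact: At log position 5 the runs split — shown 'update_gauge returns 0', but the working version logs 'update_gauge returns 1'.
Call chain: main -> grade_run([8, 7, 5, 8, 10, 1], 5) (called at line 37).
First divergence: position 5 — shown 'update_gauge returns 0', intended 'update_gauge returns 1'.
Intended log window:
  3: leaving screen_input with 39
  4: update_gauge start: n=6 cutoff=5
  5: update_gauge returns 1
  6: checkpoint: 39
Execution walk:
  screen_input([8, 7, 5, 8, 10, 1]) -> 39  [called from grade_run, line 28]
  update_gauge([8, 7, 5, 8, 10, 1], 5) -> 0  [called from grade_run, line 29]
Log origin:
  1: logged in main at line 36
  2: logged in screen_input at line 2
  3: logged in screen_input at line 6
  4: logged in update_gauge at line 10
  5: logged in update_gauge at line 15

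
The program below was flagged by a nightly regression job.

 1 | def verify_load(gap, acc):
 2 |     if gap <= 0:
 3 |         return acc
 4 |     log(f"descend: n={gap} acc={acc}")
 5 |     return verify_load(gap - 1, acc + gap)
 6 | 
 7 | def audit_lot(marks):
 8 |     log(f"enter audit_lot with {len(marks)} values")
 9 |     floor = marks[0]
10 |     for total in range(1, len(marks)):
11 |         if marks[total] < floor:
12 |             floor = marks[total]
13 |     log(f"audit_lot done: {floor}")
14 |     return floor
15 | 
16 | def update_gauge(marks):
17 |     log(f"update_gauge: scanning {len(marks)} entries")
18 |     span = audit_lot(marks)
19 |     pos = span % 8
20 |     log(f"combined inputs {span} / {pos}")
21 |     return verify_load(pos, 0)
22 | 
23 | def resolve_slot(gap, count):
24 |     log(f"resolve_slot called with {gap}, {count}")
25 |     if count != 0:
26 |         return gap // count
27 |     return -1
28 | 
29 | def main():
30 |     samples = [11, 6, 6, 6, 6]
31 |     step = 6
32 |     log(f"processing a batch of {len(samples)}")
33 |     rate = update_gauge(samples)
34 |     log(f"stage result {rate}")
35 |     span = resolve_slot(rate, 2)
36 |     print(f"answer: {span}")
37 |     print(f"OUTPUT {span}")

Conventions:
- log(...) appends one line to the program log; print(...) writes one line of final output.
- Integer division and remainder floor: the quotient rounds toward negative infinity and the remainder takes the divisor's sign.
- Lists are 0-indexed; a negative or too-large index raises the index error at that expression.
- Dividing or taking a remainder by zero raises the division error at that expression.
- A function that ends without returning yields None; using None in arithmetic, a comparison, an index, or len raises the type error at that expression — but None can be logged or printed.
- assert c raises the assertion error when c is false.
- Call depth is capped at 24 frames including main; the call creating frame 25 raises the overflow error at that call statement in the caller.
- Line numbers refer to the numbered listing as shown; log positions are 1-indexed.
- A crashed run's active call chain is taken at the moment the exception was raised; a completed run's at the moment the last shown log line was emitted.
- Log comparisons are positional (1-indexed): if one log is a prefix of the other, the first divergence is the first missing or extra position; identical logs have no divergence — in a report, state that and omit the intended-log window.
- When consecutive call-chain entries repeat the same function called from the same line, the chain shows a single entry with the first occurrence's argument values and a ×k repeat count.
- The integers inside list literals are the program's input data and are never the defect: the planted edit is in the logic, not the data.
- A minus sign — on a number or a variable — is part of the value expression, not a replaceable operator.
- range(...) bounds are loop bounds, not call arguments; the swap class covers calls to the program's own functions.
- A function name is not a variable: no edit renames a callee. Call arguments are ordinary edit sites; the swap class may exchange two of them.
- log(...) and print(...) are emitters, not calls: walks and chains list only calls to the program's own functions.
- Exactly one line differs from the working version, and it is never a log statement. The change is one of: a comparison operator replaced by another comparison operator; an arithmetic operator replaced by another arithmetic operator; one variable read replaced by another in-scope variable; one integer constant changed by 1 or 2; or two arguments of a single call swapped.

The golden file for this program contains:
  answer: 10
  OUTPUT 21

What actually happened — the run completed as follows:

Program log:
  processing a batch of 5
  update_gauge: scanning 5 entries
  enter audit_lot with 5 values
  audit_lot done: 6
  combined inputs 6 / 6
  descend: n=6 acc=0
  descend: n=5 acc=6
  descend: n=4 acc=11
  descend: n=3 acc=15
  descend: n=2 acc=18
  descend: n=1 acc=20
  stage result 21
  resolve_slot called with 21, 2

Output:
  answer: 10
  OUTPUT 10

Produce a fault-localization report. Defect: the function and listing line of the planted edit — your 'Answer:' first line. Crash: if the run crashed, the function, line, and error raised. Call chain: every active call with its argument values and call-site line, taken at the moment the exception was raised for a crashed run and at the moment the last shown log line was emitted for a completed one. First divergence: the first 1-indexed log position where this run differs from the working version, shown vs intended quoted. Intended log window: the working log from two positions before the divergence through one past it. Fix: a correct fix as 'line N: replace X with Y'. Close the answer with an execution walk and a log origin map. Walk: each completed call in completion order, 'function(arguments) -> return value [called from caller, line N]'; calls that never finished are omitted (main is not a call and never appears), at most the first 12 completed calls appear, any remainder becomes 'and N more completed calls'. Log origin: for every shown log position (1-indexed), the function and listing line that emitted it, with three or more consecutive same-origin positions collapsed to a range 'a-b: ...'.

Answer: the defect is in main at line 37.
Core observation: Log streams are identical — the defect surfaces only in the printed output.
Call chain: main -> resolve_slot(21, 2) (called at line 35).
First divergence: none (the log streams are identical).
Execution walk:
  audit_lot([11, 6, 6, 6, 6]) -> 6  [called from update_gauge, line 18]
  verify_load(0, 21) -> 21  [called from verify_load, line 5]
  verify_load(1, 20) -> 21  [called from verify_load, line 5]
  verify_load(2, 18) -> 21  [called from verify_load, line 5]
  verify_load(3, 15) -> 21  [called from verify_load, line 5]
  verify_load(4, 11) -> 21  [called from verify_load, line 5]
  verify_load(5, 6) -> 21  [called from verify_load, line 5]
  verify_load(6, 0) -> 21  [called from update_gauge, line 21]
  update_gauge([11, 6, 6, 6, 6]) -> 21  [called from main, line 33]
  resolve_slot(21, 2) -> 10  [called from main, line 35]
Log line origins:
  1: from main, line 32
  2: from update_gauge, line 17
  3: from audit_lot, line 8
  4: from audit_lot, line 13
  5: from update_gauge, line 20
  6-11: from verify_load, line 4
  12: from main, line 34
  13: from resolve_slot, line 24
A correct fix: line 37: replace `span` with `rate`.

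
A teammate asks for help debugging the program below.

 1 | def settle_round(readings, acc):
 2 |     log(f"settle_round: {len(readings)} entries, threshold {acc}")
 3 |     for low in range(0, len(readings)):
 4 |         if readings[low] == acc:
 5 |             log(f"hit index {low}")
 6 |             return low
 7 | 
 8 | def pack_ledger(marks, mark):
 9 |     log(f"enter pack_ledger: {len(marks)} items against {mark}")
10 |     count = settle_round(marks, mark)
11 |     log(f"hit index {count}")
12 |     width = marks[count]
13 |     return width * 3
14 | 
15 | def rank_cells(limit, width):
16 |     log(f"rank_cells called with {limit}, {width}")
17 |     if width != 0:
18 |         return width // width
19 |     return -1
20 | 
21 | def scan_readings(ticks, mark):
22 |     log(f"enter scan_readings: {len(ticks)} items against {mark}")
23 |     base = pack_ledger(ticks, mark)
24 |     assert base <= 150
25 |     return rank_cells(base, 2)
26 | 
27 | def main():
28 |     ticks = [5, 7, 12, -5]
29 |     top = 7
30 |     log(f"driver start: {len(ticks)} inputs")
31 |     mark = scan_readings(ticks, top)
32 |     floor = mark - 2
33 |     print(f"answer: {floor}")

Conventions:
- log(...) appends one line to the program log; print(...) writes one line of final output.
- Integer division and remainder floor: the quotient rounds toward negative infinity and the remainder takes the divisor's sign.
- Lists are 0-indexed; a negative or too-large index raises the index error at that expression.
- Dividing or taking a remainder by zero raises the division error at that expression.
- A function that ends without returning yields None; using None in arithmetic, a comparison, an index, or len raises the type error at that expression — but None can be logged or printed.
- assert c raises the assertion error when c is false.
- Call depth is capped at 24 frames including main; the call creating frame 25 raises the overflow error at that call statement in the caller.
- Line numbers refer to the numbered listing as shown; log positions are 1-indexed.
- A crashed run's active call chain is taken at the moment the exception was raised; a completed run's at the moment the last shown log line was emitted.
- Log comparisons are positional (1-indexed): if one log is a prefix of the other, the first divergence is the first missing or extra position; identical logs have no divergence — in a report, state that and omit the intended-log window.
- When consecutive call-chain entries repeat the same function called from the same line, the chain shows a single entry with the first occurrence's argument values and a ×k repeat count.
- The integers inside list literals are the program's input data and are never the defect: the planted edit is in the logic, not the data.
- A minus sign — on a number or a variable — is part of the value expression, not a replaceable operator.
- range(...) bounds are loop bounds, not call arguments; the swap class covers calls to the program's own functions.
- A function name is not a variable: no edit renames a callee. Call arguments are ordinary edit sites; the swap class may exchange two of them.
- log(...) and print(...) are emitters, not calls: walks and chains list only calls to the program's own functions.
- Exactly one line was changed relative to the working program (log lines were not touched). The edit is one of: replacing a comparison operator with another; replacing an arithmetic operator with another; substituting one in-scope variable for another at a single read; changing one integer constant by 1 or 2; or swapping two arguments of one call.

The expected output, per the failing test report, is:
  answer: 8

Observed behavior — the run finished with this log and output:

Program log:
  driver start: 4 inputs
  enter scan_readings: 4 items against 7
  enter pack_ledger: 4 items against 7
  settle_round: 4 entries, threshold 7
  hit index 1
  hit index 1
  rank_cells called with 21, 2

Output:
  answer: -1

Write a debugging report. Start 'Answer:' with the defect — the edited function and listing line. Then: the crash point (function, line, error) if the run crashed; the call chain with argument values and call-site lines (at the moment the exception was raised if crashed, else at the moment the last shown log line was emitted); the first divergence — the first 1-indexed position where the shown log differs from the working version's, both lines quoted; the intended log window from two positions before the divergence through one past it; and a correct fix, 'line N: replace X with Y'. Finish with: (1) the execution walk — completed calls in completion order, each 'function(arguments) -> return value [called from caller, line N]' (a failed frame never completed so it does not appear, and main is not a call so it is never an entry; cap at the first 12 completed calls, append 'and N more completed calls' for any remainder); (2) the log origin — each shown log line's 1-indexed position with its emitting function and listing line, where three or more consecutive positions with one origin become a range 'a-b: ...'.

Answer: the defect is in rank_cells at line 18.
The tell: The logs agree in full; only the final output differs.
Call chain: main -> scan_readings([5, 7, 12, -5], 7) (called at line 31) -> rank_cells(21, 2) (called at line 25).
First divergence: there is none — every log position agrees.
Execution walk:
  settle_round([5, 7, 12, -5], 7) -> 1  [called from pack_ledger, line 10]
  pack_ledger([5, 7, 12, -5], 7) -> 21  [called from scan_readings, line 23]
  rank_cells(21, 2) -> 1  [called from scan_readings, line 25]
  scan_readings([5, 7, 12, -5], 7) -> 1  [called from main, line 31]
Log origins:
  1: from main, line 30
  2: from scan_readings, line 22
  3: from pack_ledger, line 9
  4: from settle_round, line 2
  5: from settle_round, line 5
  6: from pack_ledger, line 11
  7: from rank_cells, line 16
A correct fix: line 18: replace `width // width` with `limit // width`.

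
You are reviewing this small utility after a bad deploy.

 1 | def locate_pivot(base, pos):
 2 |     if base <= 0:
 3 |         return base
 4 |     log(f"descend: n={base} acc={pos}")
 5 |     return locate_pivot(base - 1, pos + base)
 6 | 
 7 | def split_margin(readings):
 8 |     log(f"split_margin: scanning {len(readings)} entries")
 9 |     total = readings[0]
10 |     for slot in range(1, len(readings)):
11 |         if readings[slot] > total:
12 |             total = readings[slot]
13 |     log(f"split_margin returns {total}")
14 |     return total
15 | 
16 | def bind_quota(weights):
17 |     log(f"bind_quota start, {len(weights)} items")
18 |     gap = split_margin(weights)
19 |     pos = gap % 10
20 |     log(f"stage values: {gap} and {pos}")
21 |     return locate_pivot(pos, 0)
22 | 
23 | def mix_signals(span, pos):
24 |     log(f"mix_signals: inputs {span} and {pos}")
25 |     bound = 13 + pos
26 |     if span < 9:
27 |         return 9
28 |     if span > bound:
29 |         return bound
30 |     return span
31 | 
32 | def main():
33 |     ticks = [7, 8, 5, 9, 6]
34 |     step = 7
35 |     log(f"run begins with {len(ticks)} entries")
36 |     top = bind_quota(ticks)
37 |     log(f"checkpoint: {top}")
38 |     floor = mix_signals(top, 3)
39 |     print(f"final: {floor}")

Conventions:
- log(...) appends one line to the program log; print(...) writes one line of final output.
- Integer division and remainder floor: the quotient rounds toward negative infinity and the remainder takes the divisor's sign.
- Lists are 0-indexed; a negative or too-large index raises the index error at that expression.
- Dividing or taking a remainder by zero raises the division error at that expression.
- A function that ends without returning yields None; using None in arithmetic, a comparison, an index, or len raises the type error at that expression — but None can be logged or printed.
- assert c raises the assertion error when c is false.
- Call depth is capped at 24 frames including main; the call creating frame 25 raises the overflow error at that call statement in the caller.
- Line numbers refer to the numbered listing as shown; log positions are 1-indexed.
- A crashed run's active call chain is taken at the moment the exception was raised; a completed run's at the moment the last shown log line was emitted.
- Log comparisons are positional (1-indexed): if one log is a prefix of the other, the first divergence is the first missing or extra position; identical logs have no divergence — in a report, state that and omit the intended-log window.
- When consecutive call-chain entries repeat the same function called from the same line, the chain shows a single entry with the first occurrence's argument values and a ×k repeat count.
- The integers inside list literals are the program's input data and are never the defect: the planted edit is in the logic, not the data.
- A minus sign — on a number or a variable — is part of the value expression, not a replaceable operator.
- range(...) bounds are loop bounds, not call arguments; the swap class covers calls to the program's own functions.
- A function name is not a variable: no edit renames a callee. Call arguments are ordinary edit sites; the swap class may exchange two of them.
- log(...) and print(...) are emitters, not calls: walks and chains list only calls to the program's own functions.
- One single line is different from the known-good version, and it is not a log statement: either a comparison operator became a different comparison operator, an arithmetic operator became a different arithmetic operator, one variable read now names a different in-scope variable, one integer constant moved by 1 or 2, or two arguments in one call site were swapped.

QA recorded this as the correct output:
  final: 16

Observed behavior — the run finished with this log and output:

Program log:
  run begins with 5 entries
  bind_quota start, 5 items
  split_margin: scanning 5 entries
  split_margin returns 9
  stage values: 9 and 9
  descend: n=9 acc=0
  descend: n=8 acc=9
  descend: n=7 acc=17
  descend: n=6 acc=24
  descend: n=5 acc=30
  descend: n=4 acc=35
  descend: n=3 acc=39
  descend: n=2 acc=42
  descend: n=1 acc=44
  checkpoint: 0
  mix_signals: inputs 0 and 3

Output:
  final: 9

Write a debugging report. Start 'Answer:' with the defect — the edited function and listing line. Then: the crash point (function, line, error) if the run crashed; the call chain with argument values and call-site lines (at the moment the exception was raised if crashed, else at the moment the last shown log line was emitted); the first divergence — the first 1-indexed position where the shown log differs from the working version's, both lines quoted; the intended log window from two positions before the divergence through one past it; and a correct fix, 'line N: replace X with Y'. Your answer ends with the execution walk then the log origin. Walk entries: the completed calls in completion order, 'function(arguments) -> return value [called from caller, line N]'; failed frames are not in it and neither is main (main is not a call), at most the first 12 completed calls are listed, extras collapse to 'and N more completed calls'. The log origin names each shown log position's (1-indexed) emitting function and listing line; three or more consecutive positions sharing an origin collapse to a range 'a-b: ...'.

Answer: the defect is in locate_pivot at line 3.
Key observation: Everything matches until log position 15, which reads 'checkpoint: 0' in place of 'checkpoint: 45'.
Call chain: main -> mix_signals(0, 3) (called at line 38).
First divergence: at position 15 the run shows 'checkpoint: 0' where the working version logs 'checkpoint: 45'.
Intended log window:
  13: descend: n=2 acc=42
  14: descend: n=1 acc=44
  15: checkpoint: 45
  16: mix_signals: inputs 45 and 3
Execution walk:
  split_margin([7, 8, 5, 9, 6]) -> 9  [called from bind_quota, line 18]
  locate_pivot(0, 45) -> 0  [called from locate_pivot, line 5]
  locate_pivot(1, 44) -> 0  [called from locate_pivot, line 5]
  locate_pivot(2, 42) -> 0  [called from locate_pivot, line 5]
  locate_pivot(3, 39) -> 0  [called from locate_pivot, line 5]
  locate_pivot(4, 35) -> 0  [called from locate_pivot, line 5]
  locate_pivot(5, 30) -> 0  [called from locate_pivot, line 5]
  locate_pivot(6, 24) -> 0  [called from locate_pivot, line 5]
  locate_pivot(7, 17) -> 0  [called from locate_pivot, line 5]
  locate_pivot(8, 9) -> 0  [called from locate_pivot, line 5]
  locate_pivot(9, 0) -> 0  [called from bind_quota, line 21]
  bind_quota([7, 8, 5, 9, 6]) -> 0  [called from main, line 36]
  ... and 1 more completed call
Log origins:
  1: from main, line 35
  2: from bind_quota, line 17
  3: from split_margin, line 8
  4: from split_margin, line 13
  5: from bind_quota, line 20
  6-14: from locate_pivot, line 4
  15: from main, line 37
  16: from mix_signals, line 24
A correct fix: line 3: replace `base` with `pos`.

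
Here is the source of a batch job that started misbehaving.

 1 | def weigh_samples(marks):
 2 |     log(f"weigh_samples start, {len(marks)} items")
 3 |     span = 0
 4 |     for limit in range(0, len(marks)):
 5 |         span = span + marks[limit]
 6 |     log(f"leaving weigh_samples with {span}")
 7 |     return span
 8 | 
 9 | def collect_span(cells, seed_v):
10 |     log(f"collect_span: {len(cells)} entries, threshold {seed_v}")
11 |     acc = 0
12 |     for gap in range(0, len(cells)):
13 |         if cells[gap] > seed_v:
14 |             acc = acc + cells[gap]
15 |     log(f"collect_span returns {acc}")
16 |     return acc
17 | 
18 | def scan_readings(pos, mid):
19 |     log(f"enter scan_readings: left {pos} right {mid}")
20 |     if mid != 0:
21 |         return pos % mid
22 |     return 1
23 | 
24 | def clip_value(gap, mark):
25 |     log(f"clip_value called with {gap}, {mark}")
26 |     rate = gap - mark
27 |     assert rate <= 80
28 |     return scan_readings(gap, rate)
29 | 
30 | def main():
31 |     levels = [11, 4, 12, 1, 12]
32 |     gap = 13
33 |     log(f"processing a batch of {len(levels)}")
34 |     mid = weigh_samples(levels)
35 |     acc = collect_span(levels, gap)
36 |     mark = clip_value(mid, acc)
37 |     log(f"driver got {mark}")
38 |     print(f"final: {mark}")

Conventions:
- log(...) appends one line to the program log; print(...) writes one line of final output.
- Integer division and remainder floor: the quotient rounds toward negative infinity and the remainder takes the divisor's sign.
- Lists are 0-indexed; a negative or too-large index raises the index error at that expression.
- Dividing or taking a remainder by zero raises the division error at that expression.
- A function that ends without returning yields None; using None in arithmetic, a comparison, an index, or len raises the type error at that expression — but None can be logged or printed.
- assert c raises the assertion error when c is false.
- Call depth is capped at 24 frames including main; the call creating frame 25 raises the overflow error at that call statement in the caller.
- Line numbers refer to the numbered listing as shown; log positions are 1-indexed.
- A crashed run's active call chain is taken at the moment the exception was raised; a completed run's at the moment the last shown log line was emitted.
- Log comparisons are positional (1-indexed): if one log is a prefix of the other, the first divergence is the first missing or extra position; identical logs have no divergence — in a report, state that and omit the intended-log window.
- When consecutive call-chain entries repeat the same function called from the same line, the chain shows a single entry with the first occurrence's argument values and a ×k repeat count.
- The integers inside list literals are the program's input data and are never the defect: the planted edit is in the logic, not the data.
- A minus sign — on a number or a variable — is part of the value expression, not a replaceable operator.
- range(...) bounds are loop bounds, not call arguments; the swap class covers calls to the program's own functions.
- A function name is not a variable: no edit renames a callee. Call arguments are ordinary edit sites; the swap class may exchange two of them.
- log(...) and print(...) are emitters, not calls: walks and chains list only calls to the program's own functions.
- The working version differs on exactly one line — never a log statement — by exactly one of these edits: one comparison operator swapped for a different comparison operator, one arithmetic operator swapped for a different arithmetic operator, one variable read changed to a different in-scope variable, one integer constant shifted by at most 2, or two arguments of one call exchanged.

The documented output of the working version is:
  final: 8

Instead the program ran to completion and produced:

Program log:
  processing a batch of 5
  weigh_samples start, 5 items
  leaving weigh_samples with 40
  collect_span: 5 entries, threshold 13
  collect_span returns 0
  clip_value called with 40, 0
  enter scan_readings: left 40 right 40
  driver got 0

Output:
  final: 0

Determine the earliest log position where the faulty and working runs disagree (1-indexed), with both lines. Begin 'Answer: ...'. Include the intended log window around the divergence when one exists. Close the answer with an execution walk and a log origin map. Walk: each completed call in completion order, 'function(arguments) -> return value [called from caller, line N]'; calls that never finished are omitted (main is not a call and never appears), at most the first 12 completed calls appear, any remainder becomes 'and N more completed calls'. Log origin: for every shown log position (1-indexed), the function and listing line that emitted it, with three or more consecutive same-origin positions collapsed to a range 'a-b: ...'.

Answer: at position 4 the run shows 'collect_span: 5 entries, threshold 13' where the working version logs 'collect_span: 5 entries, threshold 11'.
Intended log window:
  2: weigh_samples start, 5 items
  3: leaving weigh_samples with 40
  4: collect_span: 5 entries, threshold 11
  5: collect_span returns 24
Execution walk:
  weigh_samples([11, 4, 12, 1, 12]) -> 40  [called from main, line 34]
  collect_span([11, 4, 12, 1, 12], 13) -> 0  [called from main, line 35]
  scan_readings(40, 40) -> 0  [called from clip_value, line 28]
  clip_value(40, 0) -> 0  [called from main, line 36]
Log origin:
  1: emitted by main (line 33)
  2: emitted by weigh_samples (line 2)
  3: emitted by weigh_samples (line 6)
  4: emitted by collect_span (line 10)
  5: emitted by collect_span (line 15)
  6: emitted by clip_value (line 25)
  7: emitted by scan_readings (line 19)
  8: emitted by main (line 37)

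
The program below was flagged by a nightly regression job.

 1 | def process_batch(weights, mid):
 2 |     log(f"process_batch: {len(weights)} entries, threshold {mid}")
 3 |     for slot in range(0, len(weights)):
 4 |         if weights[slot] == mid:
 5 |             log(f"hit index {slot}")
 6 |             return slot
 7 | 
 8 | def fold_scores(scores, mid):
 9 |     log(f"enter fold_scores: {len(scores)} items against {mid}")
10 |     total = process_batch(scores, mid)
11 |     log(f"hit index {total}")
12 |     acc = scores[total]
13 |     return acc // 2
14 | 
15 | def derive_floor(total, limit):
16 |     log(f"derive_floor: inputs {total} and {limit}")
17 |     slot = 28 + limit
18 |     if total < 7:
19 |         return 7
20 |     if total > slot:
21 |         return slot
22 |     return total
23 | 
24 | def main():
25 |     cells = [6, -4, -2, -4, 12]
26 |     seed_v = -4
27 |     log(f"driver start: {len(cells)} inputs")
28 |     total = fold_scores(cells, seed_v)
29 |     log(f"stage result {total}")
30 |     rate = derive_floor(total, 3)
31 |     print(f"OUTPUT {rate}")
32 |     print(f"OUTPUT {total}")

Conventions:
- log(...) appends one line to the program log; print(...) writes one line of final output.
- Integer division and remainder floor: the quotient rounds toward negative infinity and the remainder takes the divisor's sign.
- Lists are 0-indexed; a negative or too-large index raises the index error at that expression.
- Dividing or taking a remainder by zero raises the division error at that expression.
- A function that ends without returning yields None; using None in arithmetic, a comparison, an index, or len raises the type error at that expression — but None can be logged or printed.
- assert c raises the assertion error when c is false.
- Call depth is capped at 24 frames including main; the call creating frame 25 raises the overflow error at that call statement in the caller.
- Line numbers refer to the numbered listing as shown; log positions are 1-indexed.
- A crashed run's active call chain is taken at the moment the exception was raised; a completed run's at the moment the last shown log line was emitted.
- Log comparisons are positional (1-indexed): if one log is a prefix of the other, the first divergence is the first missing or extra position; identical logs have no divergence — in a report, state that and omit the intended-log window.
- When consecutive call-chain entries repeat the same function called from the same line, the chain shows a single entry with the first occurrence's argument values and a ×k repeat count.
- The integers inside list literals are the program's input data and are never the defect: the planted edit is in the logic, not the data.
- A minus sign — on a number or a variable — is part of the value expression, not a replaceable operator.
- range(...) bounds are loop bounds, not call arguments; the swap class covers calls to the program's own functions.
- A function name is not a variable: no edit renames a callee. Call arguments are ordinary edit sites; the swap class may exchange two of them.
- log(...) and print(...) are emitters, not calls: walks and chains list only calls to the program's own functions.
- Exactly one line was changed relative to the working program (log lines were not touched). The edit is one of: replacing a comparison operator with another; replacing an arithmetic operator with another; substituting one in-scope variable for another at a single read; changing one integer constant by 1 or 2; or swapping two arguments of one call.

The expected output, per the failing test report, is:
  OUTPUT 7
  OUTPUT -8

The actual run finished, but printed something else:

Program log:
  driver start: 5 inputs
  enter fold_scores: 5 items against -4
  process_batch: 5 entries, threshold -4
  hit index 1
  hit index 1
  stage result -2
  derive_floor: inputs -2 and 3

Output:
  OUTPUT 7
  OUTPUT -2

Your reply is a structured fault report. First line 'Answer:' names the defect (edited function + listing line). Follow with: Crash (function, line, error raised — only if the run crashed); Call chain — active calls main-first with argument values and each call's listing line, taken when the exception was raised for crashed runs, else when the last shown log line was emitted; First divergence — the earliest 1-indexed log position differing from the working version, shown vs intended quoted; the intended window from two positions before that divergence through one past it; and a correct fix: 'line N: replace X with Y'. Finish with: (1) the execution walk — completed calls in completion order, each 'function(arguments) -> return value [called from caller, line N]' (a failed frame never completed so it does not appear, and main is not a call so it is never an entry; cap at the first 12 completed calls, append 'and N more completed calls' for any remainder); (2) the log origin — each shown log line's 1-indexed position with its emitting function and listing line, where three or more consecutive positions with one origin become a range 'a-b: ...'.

Answer: the defect is in fold_scores at line 13.
The tell: The log first diverges at position 6: the faulty run prints 'stage result -2' where the working version prints 'stage result -8'.
Call chain: main -> derive_floor(-2, 3) (called at line 30).
First divergence: at position 6 the run shows 'stage result -2' where the working version logs 'stage result -8'.
Intended log window:
  4: hit index 1
  5: hit index 1
  6: stage result -8
  7: derive_floor: inputs -8 and 3
Execution walk:
  process_batch([6, -4, -2, -4, 12], -4) -> 1  [called from fold_scores, line 10]
  fold_scores([6, -4, -2, -4, 12], -4) -> -2  [called from main, line 28]
  derive_floor(-2, 3) -> 7  [called from main, line 30]
Origin of each log line:
  1: emitted by main (line 27)
  2: emitted by fold_scores (line 9)
  3: emitted by process_batch (line 2)
  4: emitted by process_batch (line 5)
  5: emitted by fold_scores (line 11)
  6: emitted by main (line 29)
  7: emitted by derive_floor (line 16)
A correct fix: line 13: replace `//` with `*`.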